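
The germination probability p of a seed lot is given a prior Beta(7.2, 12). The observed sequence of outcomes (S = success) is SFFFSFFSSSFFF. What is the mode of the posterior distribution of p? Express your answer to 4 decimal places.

Prior: Beta(7.2, 12).
Data: 5 successes in 13 trials (from the sequence). The binomial likelihood contributes p^5(1−p)^8, so the posterior is Beta(7.2+5, 12+8) = Beta(12.2, 20).
For Beta(a, b) with a, b > 1 the mode is (a−1)/(a+b−2) = 11.2/30.2 ≈ 0.3709.

p̂_MAP = 0.3709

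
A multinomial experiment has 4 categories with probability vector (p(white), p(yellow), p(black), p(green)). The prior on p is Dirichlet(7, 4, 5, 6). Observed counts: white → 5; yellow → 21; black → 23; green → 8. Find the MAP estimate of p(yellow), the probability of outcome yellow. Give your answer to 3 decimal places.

The posterior is Dirichlet(αᵢ + nᵢ) = Dirichlet(12, 25, 28, 14).
For a Dirichlet(a₁,…,a_K) with all aᵢ > 1, the mode has j-th component (aⱼ − 1)/(Σaᵢ − K).
Here Σaᵢ = 79 and K = 4, so p(yellow) = (25 − 1)/(79 − 4) = 24/75 ≈ 0.320.

MAP estimate of p(yellow) = 0.320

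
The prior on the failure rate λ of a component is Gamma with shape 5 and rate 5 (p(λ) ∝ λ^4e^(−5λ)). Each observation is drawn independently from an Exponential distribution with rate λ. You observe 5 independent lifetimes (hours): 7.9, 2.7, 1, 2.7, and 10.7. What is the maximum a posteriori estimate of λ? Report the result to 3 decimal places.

λ̂_MAP = 0.300

The Exponential(rate=λ) likelihood is ∝ λ^n e^(−λΣtᵢ). Here n = 5 and Σtᵢ = 7.9 + 2.7 + 1 + 2.7 + 10.7 = 25.
Posterior ∝ λ^4e^(−5λ) · λ^5e^(−25λ) = λ^9e^(−30λ), i.e. Gamma(10, 30).
Mode = (a−1)/b = 9/30 ≈ 0.300.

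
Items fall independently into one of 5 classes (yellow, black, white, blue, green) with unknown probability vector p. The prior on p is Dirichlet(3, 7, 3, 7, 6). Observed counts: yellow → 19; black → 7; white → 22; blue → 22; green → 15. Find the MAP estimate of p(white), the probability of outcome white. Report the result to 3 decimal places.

MAP estimate of p(white) = 0.226

The posterior is Dirichlet(αᵢ + nᵢ) = Dirichlet(22, 14, 25, 29, 21).
For a Dirichlet(a₁,…,a_K) with all aᵢ > 1, the mode has j-th component (aⱼ − 1)/(Σaᵢ − K).
Here Σaᵢ = 111 and K = 5, so p(white) = (25 − 1)/(111 − 5) = 24/106 ≈ 0.226.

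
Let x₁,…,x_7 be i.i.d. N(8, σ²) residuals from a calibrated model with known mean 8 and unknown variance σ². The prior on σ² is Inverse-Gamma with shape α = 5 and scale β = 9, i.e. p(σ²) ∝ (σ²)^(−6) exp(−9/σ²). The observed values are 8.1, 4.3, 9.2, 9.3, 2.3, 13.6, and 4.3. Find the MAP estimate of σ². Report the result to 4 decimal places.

σ̂²_MAP = 5.9142

Sum of squared deviations about the known mean: SS = (8.1−8)² + (4.3−8)² + (9.2−8)² + (9.3−8)² + (2.3−8)² + (13.6−8)² + (4.3−8)² = 94.37.
The Normal likelihood contributes (σ²)^(−n/2) exp(−SS/(2σ²)), so the posterior is Inverse-Gamma(α + n/2, β + SS/2) = Inverse-Gamma(8.5, 56.185).
The mode of Inverse-Gamma(a, b) is b/(a+1) = 56.185/9.5 ≈ 5.9142.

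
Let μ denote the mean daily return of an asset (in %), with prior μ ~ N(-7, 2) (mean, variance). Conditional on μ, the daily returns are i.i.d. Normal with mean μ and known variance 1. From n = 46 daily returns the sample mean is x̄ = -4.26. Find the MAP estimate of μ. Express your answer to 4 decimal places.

μ̂_MAP = -4.2895

n = 46, x̄ = -4.26.
For a Normal prior and Normal likelihood with known variance, the posterior is Normal; its mode equals its mean, the precision-weighted average.
Prior precision 1/σ₀² = 1/2 = 0.5; data precision n/σ² = 46/1 = 46.
μ̂ = (0.5·(-7) + 46·(-4.26)) / (0.5 + 46) = (-199.46)/46.5 = -9973/2325 ≈ -4.2895.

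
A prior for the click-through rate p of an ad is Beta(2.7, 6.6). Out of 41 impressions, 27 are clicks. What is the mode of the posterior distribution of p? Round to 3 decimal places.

p̂_MAP = 0.594

Prior: Beta(2.7, 6.6).
Data: 27 successes in 41 trials. The binomial likelihood contributes p^27(1−p)^14, so the posterior is Beta(2.7+27, 6.6+14) = Beta(29.7, 20.6).
For Beta(a, b) with a, b > 1 the mode is (a−1)/(a+b−2) = 28.7/48.3 ≈ 0.594.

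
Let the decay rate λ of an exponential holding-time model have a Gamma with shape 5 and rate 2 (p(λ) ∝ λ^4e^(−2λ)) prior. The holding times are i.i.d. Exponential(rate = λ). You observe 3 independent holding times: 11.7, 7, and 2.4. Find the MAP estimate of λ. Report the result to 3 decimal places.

λ̂_MAP = 0.303

The Exponential(rate=λ) likelihood is ∝ λ^n e^(−λΣtᵢ). Here n = 3 and Σtᵢ = 11.7 + 7 + 2.4 = 21.1.
Posterior ∝ λ^4e^(−2λ) · λ^3e^(−21.1λ) = λ^7e^(−23.1λ), i.e. Gamma(8, 23.1).
Mode = (a−1)/b = 7/23.1 ≈ 0.303.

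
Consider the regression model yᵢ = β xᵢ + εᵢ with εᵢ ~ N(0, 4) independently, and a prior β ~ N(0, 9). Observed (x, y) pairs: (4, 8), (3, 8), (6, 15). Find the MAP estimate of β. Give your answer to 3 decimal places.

log p(β | y) = −Σ(yᵢ − βxᵢ)²/(2·4) − β²/(2·9) + const.
Setting the derivative to zero: Σxᵢ(yᵢ − βxᵢ)/4 − β/9 = 0, so β = Σxᵢyᵢ / (Σxᵢ² + σ²/τ²).
Σxᵢyᵢ = 4·8 + 3·8 + 6·15 = 146; Σxᵢ² = 61; σ²/τ² = 4/9.
β̂_MAP = 146 / (61 + 4/9) = 146/(553/9) = 1314/553 ≈ 2.376.

β̂_MAP = 2.376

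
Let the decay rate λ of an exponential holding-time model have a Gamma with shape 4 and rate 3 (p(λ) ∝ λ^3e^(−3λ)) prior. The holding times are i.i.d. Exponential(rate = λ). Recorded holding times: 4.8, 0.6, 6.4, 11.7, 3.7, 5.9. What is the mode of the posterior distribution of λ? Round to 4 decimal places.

The Exponential(rate=λ) likelihood is ∝ λ^n e^(−λΣtᵢ). Here n = 6 and Σtᵢ = 4.8 + 0.6 + 6.4 + 11.7 + 3.7 + 5.9 = 33.1.
Posterior ∝ λ^3e^(−3λ) · λ^6e^(−33.1λ) = λ^9e^(−36.1λ), i.e. Gamma(10, 36.1).
Mode = (a−1)/b = 9/36.1 ≈ 0.2493.

λ̂_MAP = 0.2493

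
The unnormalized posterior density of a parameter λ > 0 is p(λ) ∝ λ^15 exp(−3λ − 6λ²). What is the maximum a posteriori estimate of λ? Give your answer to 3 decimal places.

ℓ'(λ) = 15/λ − 3 − 12λ. Setting this to zero and multiplying by λ: 12λ² + 3λ − 15 = 0.
λ = (−3 + √(3² + 4·12·15)) / (2·12) = (−3 + √729) / 24 = (−3 + 27)/24 = 1.
ℓ''(λ) = −15/λ² − 12 < 0, confirming a maximum.

λ̂_MAP = 1.000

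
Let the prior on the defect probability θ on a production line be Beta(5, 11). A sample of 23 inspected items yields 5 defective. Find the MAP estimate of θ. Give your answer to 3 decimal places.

Prior: Beta(5, 11).
Data: 5 successes in 23 trials. The binomial likelihood contributes θ^5(1−θ)^18, so the posterior is Beta(5+5, 11+18) = Beta(10, 29).
For Beta(a, b) with a, b > 1 the mode is (a−1)/(a+b−2) = 9/37 ≈ 0.243.

θ̂_MAP = 0.243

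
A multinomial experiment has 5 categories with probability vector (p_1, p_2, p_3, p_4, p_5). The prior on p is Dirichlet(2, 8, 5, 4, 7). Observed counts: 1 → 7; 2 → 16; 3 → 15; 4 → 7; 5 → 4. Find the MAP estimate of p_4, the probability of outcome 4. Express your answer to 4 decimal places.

The posterior is Dirichlet(αᵢ + nᵢ) = Dirichlet(9, 24, 20, 11, 11).
For a Dirichlet(a₁,…,a_K) with all aᵢ > 1, the mode has j-th component (aⱼ − 1)/(Σaᵢ − K).
Here Σaᵢ = 75 and K = 5, so p_4 = (11 − 1)/(75 − 5) = 10/70 ≈ 0.1429.

MAP estimate: 0.1429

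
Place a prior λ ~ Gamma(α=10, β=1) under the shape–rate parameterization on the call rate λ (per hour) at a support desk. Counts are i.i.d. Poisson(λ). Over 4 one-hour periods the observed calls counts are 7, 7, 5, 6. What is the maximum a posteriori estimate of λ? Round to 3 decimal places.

Σxᵢ = 7+7+5+6 = 25, with n = 4.
Posterior ∝ λ^9e^(−1λ) · λ^25e^(−4λ) = λ^34e^(−5λ), i.e. Gamma(shape=35, rate=5).
The mode of a Gamma(a, b) with a ≥ 1 (shape–rate) is (a−1)/b = 34/5 ≈ 6.800.

λ̂_MAP = 6.800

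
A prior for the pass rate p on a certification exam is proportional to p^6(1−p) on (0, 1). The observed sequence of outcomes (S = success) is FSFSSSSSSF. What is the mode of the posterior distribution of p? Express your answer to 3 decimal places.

The prior density ∝ p^6(1−p)^1 is the kernel of Beta(7, 2).
Data: 7 successes in 10 trials (from the sequence). The binomial likelihood contributes p^7(1−p)^3, so the posterior is Beta(7+7, 2+3) = Beta(14, 5).
For Beta(a, b) with a, b > 1 the mode is (a−1)/(a+b−2) = 13/17 ≈ 0.765.

p̂_MAP = 0.765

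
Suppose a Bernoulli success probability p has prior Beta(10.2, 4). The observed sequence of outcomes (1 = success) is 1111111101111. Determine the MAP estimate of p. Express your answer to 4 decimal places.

p̂_MAP = 0.8413

Prior: Beta(10.2, 4).
Data: 12 successes in 13 trials (from the sequence). The binomial likelihood contributes p^12(1−p)^1, so the posterior is Beta(10.2+12, 4+1) = Beta(22.2, 5).
For Beta(a, b) with a, b > 1 the mode is (a−1)/(a+b−2) = 21.2/25.2 ≈ 0.8413.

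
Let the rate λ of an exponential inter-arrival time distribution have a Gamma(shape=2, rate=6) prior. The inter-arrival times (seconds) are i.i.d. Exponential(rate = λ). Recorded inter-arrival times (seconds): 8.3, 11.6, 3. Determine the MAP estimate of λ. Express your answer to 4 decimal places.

λ̂_MAP = 0.1384

The Exponential(rate=λ) likelihood is ∝ λ^n e^(−λΣtᵢ). Here n = 3 and Σtᵢ = 8.3 + 11.6 + 3 = 22.9.
Posterior ∝ λe^(−6λ) · λ^3e^(−22.9λ) = λ^4e^(−28.9λ), i.e. Gamma(5, 28.9).
Mode = (a−1)/b = 4/28.9 ≈ 0.1384.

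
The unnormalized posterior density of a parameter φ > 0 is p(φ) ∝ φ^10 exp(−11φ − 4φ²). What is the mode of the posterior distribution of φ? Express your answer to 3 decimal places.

φ̂_MAP = 0.625

ℓ'(φ) = 10/φ − 11 − 8φ. Setting this to zero and multiplying by φ: 8φ² + 11φ − 10 = 0.
φ = (−11 + √(11² + 4·8·10)) / (2·8) = (−11 + √441) / 16 = (−11 + 21)/16 = 5/8.
ℓ''(φ) = −10/φ² − 8 < 0, confirming a maximum.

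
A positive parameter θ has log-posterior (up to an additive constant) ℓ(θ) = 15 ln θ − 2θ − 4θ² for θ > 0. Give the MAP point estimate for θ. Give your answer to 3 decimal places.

θ̂_MAP = 1.250

ℓ'(θ) = 15/θ − 2 − 8θ. Setting this to zero and multiplying by θ: 8θ² + 2θ − 15 = 0.
θ = (−2 + √(2² + 4·8·15)) / (2·8) = (−2 + √484) / 16 = (−2 + 22)/16 = 5/4.
ℓ''(θ) = −15/θ² − 8 < 0, confirming a maximum.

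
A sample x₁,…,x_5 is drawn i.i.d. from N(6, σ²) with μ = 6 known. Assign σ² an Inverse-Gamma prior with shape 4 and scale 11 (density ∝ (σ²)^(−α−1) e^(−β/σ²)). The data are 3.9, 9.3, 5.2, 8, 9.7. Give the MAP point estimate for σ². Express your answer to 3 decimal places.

σ̂²_MAP = 3.709

Sum of squared deviations about the known mean: SS = (3.9−6)² + (9.3−6)² + (5.2−6)² + (8−6)² + (9.7−6)² = 33.63.
The Normal likelihood contributes (σ²)^(−n/2) exp(−SS/(2σ²)), so the posterior is Inverse-Gamma(α + n/2, β + SS/2) = Inverse-Gamma(6.5, 27.815).
The mode of Inverse-Gamma(a, b) is b/(a+1) = 27.815/7.5 ≈ 3.709.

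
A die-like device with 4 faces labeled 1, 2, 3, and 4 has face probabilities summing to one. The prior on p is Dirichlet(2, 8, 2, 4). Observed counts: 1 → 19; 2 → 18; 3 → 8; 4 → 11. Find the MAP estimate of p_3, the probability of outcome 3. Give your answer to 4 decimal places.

The posterior is Dirichlet(αᵢ + nᵢ) = Dirichlet(21, 26, 10, 15).
For a Dirichlet(a₁,…,a_K) with all aᵢ > 1, the mode has j-th component (aⱼ − 1)/(Σaᵢ − K).
Here Σaᵢ = 72 and K = 4, so p_3 = (10 − 1)/(72 − 4) = 9/68 ≈ 0.1324.

MAP estimate: 0.1324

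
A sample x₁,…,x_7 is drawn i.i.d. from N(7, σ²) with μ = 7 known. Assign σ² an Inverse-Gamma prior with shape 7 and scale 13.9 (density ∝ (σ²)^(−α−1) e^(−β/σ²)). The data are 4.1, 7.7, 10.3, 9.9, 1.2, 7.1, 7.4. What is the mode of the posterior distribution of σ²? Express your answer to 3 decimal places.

Sum of squared deviations about the known mean: SS = (4.1−7)² + (7.7−7)² + (10.3−7)² + (9.9−7)² + (1.2−7)² + (7.1−7)² + (7.4−7)² = 62.01.
The Normal likelihood contributes (σ²)^(−n/2) exp(−SS/(2σ²)), so the posterior is Inverse-Gamma(α + n/2, β + SS/2) = Inverse-Gamma(10.5, 44.905).
The mode of Inverse-Gamma(a, b) is b/(a+1) = 44.905/11.5 ≈ 3.905.

σ̂²_MAP = 3.905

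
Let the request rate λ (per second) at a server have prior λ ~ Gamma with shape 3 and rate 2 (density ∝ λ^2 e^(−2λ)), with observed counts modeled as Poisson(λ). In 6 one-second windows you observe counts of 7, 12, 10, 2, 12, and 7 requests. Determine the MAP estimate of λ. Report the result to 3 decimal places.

Σxᵢ = 7+12+10+2+12+7 = 50, with n = 6.
Posterior ∝ λ^2e^(−2λ) · λ^50e^(−6λ) = λ^52e^(−8λ), i.e. Gamma(shape=53, rate=8).
The mode of a Gamma(a, b) with a ≥ 1 (shape–rate) is (a−1)/b = 52/8 ≈ 6.500.

λ̂_MAP = 6.500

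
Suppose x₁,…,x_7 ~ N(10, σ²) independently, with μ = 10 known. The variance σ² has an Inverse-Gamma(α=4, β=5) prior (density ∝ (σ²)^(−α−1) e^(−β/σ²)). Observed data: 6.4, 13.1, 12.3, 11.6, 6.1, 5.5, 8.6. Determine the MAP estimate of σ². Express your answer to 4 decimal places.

Sum of squared deviations about the known mean: SS = (6.4−10)² + (13.1−10)² + (12.3−10)² + (11.6−10)² + (6.1−10)² + (5.5−10)² + (8.6−10)² = 67.84.
The Normal likelihood contributes (σ²)^(−n/2) exp(−SS/(2σ²)), so the posterior is Inverse-Gamma(α + n/2, β + SS/2) = Inverse-Gamma(7.5, 38.92).
The mode of Inverse-Gamma(a, b) is b/(a+1) = 38.92/8.5 ≈ 4.5788.

σ̂²_MAP = 4.5788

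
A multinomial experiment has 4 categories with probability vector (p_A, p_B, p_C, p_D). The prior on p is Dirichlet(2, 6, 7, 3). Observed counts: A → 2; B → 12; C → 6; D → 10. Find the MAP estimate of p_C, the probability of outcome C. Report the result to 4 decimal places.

The posterior is Dirichlet(αᵢ + nᵢ) = Dirichlet(4, 18, 13, 13).
For a Dirichlet(a₁,…,a_K) with all aᵢ > 1, the mode has j-th component (aⱼ − 1)/(Σaᵢ − K).
Here Σaᵢ = 48 and K = 4, so p_C = (13 − 1)/(48 − 4) = 12/44 ≈ 0.2727.

MAP estimate of p_C = 0.2727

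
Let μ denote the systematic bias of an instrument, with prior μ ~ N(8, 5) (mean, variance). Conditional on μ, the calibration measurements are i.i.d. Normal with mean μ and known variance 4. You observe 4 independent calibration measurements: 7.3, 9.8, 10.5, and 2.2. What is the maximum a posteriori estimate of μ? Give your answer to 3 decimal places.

n = 4; x̄ = (7.3 + 9.8 + 10.5 + 2.2)/4 = 29.8/4 = 7.45.
For a Normal prior and Normal likelihood with known variance, the posterior is Normal; its mode equals its mean, the precision-weighted average.
Prior precision 1/σ₀² = 1/5 = 0.2; data precision n/σ² = 4/4 = 1.
μ̂ = (0.2·8 + 1·7.45) / (0.2 + 1) = 9.05/1.2 = 181/24 ≈ 7.542.

μ̂_MAP = 7.542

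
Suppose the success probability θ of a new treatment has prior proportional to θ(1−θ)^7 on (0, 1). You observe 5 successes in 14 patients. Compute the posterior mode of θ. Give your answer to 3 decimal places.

The prior density ∝ θ(1−θ)^7 is the kernel of Beta(2, 8).
Data: 5 successes in 14 trials. The binomial likelihood contributes θ^5(1−θ)^9, so the posterior is Beta(2+5, 8+9) = Beta(7, 17).
For Beta(a, b) with a, b > 1 the mode is (a−1)/(a+b−2) = 6/22 ≈ 0.273.

θ̂_MAP = 0.273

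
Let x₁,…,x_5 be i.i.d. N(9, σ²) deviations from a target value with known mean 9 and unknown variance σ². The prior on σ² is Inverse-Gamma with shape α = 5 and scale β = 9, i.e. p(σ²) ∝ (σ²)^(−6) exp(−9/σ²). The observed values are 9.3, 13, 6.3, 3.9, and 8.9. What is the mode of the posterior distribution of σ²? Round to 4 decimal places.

Sum of squared deviations about the known mean: SS = (9.3−9)² + (13−9)² + (6.3−9)² + (3.9−9)² + (8.9−9)² = 49.4.
The Normal likelihood contributes (σ²)^(−n/2) exp(−SS/(2σ²)), so the posterior is Inverse-Gamma(α + n/2, β + SS/2) = Inverse-Gamma(7.5, 33.7).
The mode of Inverse-Gamma(a, b) is b/(a+1) = 33.7/8.5 ≈ 3.9647.

σ̂²_MAP = 3.9647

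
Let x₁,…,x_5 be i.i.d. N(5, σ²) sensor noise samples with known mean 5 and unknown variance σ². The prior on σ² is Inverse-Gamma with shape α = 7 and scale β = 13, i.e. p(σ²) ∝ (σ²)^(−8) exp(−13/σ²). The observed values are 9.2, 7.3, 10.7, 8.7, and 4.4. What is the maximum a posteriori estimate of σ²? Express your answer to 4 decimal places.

σ̂²_MAP = 4.5462

Sum of squared deviations about the known mean: SS = (9.2−5)² + (7.3−5)² + (10.7−5)² + (8.7−5)² + (4.4−5)² = 69.47.
The Normal likelihood contributes (σ²)^(−n/2) exp(−SS/(2σ²)), so the posterior is Inverse-Gamma(α + n/2, β + SS/2) = Inverse-Gamma(9.5, 47.735).
The mode of Inverse-Gamma(a, b) is b/(a+1) = 47.735/10.5 ≈ 4.5462.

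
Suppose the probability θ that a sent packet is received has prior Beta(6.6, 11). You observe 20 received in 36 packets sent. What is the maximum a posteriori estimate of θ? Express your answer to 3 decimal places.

Prior: Beta(6.6, 11).
Data: 20 successes in 36 trials. The binomial likelihood contributes θ^20(1−θ)^16, so the posterior is Beta(6.6+20, 11+16) = Beta(26.6, 27).
For Beta(a, b) with a, b > 1 the mode is (a−1)/(a+b−2) = 25.6/51.6 ≈ 0.496.

θ̂_MAP = 0.496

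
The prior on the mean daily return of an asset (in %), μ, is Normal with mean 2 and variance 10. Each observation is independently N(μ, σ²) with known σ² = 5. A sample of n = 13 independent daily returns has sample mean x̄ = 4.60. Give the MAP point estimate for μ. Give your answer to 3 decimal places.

μ̂_MAP = 4.504

n = 13, x̄ = 4.60.
For a Normal prior and Normal likelihood with known variance, the posterior is Normal; its mode equals its mean, the precision-weighted average.
Prior precision 1/σ₀² = 1/10 = 0.1; data precision n/σ² = 13/5 = 2.6.
μ̂ = (0.1·2 + 2.6·4.6) / (0.1 + 2.6) = 12.16/2.7 = 608/135 ≈ 4.504.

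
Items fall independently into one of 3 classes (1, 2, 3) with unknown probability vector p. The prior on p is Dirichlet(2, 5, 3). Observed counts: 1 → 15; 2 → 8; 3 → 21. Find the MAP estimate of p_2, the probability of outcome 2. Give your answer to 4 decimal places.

MAP estimate: 0.2353

The posterior is Dirichlet(αᵢ + nᵢ) = Dirichlet(17, 13, 24).
For a Dirichlet(a₁,…,a_K) with all aᵢ > 1, the mode has j-th component (aⱼ − 1)/(Σaᵢ − K).
Here Σaᵢ = 54 and K = 3, so p_2 = (13 − 1)/(54 − 3) = 12/51 ≈ 0.2353.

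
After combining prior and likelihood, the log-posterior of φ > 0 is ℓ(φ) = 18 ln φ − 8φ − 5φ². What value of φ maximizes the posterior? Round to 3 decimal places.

ℓ'(φ) = 18/φ − 8 − 10φ. Setting this to zero and multiplying by φ: 10φ² + 8φ − 18 = 0.
φ = (−8 + √(8² + 4·10·18)) / (2·10) = (−8 + √784) / 20 = (−8 + 28)/20 = 1.
ℓ''(φ) = −18/φ² − 10 < 0, confirming a maximum.

φ̂_MAP = 1.000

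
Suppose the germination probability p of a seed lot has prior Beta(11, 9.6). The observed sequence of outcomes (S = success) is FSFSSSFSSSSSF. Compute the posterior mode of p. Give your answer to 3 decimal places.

Prior: Beta(11, 9.6).
Data: 9 successes in 13 trials (from the sequence). The binomial likelihood contributes p^9(1−p)^4, so the posterior is Beta(11+9, 9.6+4) = Beta(20, 13.6).
For Beta(a, b) with a, b > 1 the mode is (a−1)/(a+b−2) = 19/31.6 ≈ 0.601.

p̂_MAP = 0.601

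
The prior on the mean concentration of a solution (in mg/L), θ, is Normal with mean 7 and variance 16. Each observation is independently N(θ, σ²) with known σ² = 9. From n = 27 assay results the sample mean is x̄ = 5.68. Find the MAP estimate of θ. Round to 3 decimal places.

n = 27, x̄ = 5.68.
For a Normal prior and Normal likelihood with known variance, the posterior is Normal; its mode equals its mean, the precision-weighted average.
Prior precision 1/σ₀² = 1/16 = 0.0625; data precision n/σ² = 27/9 = 3.
θ̂ = (0.0625·7 + 3·5.68) / (0.0625 + 3) = 17.4775/3.0625 = 6991/1225 ≈ 5.707.

θ̂_MAP = 5.707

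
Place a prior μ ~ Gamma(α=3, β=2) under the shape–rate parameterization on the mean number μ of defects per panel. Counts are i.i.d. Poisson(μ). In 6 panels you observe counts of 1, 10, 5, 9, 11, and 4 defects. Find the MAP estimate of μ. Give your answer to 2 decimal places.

Σxᵢ = 1+10+5+9+11+4 = 40, with n = 6.
Posterior ∝ μ^2e^(−2μ) · μ^40e^(−6μ) = μ^42e^(−8μ), i.e. Gamma(shape=43, rate=8).
The mode of a Gamma(a, b) with a ≥ 1 (shape–rate) is (a−1)/b = 42/8 ≈ 5.25.

μ̂_MAP = 5.25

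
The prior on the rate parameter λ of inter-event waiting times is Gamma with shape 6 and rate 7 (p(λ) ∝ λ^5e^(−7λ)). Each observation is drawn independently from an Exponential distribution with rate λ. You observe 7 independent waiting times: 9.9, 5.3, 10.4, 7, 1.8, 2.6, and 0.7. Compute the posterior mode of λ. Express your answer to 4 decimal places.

The Exponential(rate=λ) likelihood is ∝ λ^n e^(−λΣtᵢ). Here n = 7 and Σtᵢ = 9.9 + 5.3 + 10.4 + 7 + 1.8 + 2.6 + 0.7 = 37.7.
Posterior ∝ λ^5e^(−7λ) · λ^7e^(−37.7λ) = λ^12e^(−44.7λ), i.e. Gamma(13, 44.7).
Mode = (a−1)/b = 12/44.7 ≈ 0.2685.

λ̂_MAP = 0.2685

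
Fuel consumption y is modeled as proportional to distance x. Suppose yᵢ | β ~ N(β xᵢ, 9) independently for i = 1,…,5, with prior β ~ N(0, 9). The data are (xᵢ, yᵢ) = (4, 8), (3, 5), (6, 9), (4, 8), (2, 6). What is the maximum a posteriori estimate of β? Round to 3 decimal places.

β̂_MAP = 1.768

log p(β | y) = −Σ(yᵢ − βxᵢ)²/(2·9) − β²/(2·9) + const.
Setting the derivative to zero: Σxᵢ(yᵢ − βxᵢ)/9 − β/9 = 0, so β = Σxᵢyᵢ / (Σxᵢ² + σ²/τ²).
Σxᵢyᵢ = 4·8 + 3·5 + 6·9 + 4·8 + 2·6 = 145; Σxᵢ² = 81; σ²/τ² = 1.
β̂_MAP = 145 / (81 + 1) = 145/82 ≈ 1.768.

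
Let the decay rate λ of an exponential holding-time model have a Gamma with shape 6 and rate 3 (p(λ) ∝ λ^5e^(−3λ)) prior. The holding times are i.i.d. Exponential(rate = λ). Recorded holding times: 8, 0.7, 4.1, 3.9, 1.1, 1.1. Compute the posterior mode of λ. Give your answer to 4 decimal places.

λ̂_MAP = 0.5023

The Exponential(rate=λ) likelihood is ∝ λ^n e^(−λΣtᵢ). Here n = 6 and Σtᵢ = 8 + 0.7 + 4.1 + 3.9 + 1.1 + 1.1 = 18.9.
Posterior ∝ λ^5e^(−3λ) · λ^6e^(−18.9λ) = λ^11e^(−21.9λ), i.e. Gamma(12, 21.9).
Mode = (a−1)/b = 11/21.9 ≈ 0.5023.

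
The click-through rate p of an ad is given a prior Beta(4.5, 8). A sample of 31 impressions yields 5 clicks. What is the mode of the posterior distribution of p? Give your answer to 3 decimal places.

p̂_MAP = 0.205

Prior: Beta(4.5, 8).
Data: 5 successes in 31 trials. The binomial likelihood contributes p^5(1−p)^26, so the posterior is Beta(4.5+5, 8+26) = Beta(9.5, 34).
For Beta(a, b) with a, b > 1 the mode is (a−1)/(a+b−2) = 8.5/41.5 ≈ 0.205.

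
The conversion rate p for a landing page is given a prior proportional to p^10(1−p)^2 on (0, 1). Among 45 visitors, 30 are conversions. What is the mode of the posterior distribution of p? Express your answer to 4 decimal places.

The prior density ∝ p^10(1−p)^2 is the kernel of Beta(11, 3).
Data: 30 successes in 45 trials. The binomial likelihood contributes p^30(1−p)^15, so the posterior is Beta(11+30, 3+15) = Beta(41, 18).
For Beta(a, b) with a, b > 1 the mode is (a−1)/(a+b−2) = 40/57 ≈ 0.7018.

p̂_MAP = 0.7018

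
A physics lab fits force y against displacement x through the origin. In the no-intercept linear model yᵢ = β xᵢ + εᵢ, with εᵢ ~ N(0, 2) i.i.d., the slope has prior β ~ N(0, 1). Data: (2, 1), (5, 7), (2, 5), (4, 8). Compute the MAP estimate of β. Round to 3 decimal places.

log p(β | y) = −Σ(yᵢ − βxᵢ)²/(2·2) − β²/(2·1) + const.
Setting the derivative to zero: Σxᵢ(yᵢ − βxᵢ)/2 − β/1 = 0, so β = Σxᵢyᵢ / (Σxᵢ² + σ²/τ²).
Σxᵢyᵢ = 2·1 + 5·7 + 2·5 + 4·8 = 79; Σxᵢ² = 49; σ²/τ² = 2.
β̂_MAP = 79 / (49 + 2) = 79/51 ≈ 1.549.

β̂_MAP = 1.549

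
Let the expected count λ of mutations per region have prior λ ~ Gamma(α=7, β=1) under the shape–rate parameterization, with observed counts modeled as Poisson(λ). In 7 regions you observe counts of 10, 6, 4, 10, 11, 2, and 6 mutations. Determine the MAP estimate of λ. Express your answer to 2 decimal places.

λ̂_MAP = 6.88

Σxᵢ = 10+6+4+10+11+2+6 = 49, with n = 7.
Posterior ∝ λ^6e^(−1λ) · λ^49e^(−7λ) = λ^55e^(−8λ), i.e. Gamma(shape=56, rate=8).
The mode of a Gamma(a, b) with a ≥ 1 (shape–rate) is (a−1)/b = 55/8 ≈ 6.88.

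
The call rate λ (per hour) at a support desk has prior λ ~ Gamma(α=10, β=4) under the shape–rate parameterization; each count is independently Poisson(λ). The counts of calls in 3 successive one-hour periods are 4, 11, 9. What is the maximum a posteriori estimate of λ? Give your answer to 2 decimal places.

Σxᵢ = 4+11+9 = 24, with n = 3.
Posterior ∝ λ^9e^(−4λ) · λ^24e^(−3λ) = λ^33e^(−7λ), i.e. Gamma(shape=34, rate=7).
The mode of a Gamma(a, b) with a ≥ 1 (shape–rate) is (a−1)/b = 33/7 ≈ 4.71.

λ̂_MAP = 4.71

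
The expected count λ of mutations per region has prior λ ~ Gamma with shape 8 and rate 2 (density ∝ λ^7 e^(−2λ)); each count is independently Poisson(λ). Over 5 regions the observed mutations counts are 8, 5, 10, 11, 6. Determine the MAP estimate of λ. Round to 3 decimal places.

Σxᵢ = 8+5+10+11+6 = 40, with n = 5.
Posterior ∝ λ^7e^(−2λ) · λ^40e^(−5λ) = λ^47e^(−7λ), i.e. Gamma(shape=48, rate=7).
The mode of a Gamma(a, b) with a ≥ 1 (shape–rate) is (a−1)/b = 47/7 ≈ 6.714.

λ̂_MAP = 6.714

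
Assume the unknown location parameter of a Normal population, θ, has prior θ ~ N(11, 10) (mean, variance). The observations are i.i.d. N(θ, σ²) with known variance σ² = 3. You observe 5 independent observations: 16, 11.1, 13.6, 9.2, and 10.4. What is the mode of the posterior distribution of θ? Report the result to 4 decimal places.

n = 5; x̄ = (16 + 11.1 + 13.6 + 9.2 + 10.4)/5 = 60.3/5 = 12.06.
For a Normal prior and Normal likelihood with known variance, the posterior is Normal; its mode equals its mean, the precision-weighted average.
Prior precision 1/σ₀² = 1/10 = 0.1; data precision n/σ² = 5/3.
θ̂ = (0.1·11 + (5/3)·12.06) / (0.1 + 5/3) = 21.2/(53/30) = 12.0000.

θ̂_MAP = 12.0000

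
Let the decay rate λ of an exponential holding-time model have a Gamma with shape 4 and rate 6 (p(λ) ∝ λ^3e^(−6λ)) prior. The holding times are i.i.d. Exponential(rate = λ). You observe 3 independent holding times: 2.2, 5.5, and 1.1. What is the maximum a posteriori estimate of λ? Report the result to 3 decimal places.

The Exponential(rate=λ) likelihood is ∝ λ^n e^(−λΣtᵢ). Here n = 3 and Σtᵢ = 2.2 + 5.5 + 1.1 = 8.8.
Posterior ∝ λ^3e^(−6λ) · λ^3e^(−8.8λ) = λ^6e^(−14.8λ), i.e. Gamma(7, 14.8).
Mode = (a−1)/b = 6/14.8 ≈ 0.405.

λ̂_MAP = 0.405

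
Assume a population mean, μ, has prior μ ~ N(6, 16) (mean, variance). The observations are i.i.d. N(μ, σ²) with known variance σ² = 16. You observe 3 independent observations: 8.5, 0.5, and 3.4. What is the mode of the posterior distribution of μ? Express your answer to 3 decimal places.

n = 3; x̄ = (8.5 + 0.5 + 3.4)/3 = 12.4/3 = 62/15 ≈ 4.1333.
For a Normal prior and Normal likelihood with known variance, the posterior is Normal; its mode equals its mean, the precision-weighted average.
Prior precision 1/σ₀² = 1/16 = 0.0625; data precision n/σ² = 3/16 = 0.1875.
μ̂ = (0.0625·6 + 0.1875·(62/15)) / (0.0625 + 0.1875) = 1.15/0.25 = 4.600.

μ̂_MAP = 4.600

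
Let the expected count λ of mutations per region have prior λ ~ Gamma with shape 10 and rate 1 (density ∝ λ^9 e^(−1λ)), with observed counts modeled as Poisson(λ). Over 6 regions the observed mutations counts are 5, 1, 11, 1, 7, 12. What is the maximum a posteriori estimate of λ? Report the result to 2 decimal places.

Σxᵢ = 5+1+11+1+7+12 = 37, with n = 6.
Posterior ∝ λ^9e^(−1λ) · λ^37e^(−6λ) = λ^46e^(−7λ), i.e. Gamma(shape=47, rate=7).
The mode of a Gamma(a, b) with a ≥ 1 (shape–rate) is (a−1)/b = 46/7 ≈ 6.57.

λ̂_MAP = 6.57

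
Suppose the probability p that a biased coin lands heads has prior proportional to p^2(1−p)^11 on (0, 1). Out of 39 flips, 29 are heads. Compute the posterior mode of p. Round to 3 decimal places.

p̂_MAP = 0.596

The prior density ∝ p^2(1−p)^11 is the kernel of Beta(3, 12).
Data: 29 successes in 39 trials. The binomial likelihood contributes p^29(1−p)^10, so the posterior is Beta(3+29, 12+10) = Beta(32, 22).
For Beta(a, b) with a, b > 1 the mode is (a−1)/(a+b−2) = 31/52 ≈ 0.596.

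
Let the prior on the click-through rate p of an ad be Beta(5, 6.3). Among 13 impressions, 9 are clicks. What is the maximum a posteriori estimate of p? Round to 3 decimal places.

Prior: Beta(5, 6.3).
Data: 9 successes in 13 trials. The binomial likelihood contributes p^9(1−p)^4, so the posterior is Beta(5+9, 6.3+4) = Beta(14, 10.3).
For Beta(a, b) with a, b > 1 the mode is (a−1)/(a+b−2) = 13/22.3 ≈ 0.583.

p̂_MAP = 0.583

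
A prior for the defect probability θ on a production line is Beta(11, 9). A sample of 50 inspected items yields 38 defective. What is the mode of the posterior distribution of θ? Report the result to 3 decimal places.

Prior: Beta(11, 9).
Data: 38 successes in 50 trials. The binomial likelihood contributes θ^38(1−θ)^12, so the posterior is Beta(11+38, 9+12) = Beta(49, 21).
For Beta(a, b) with a, b > 1 the mode is (a−1)/(a+b−2) = 48/68 ≈ 0.706.

θ̂_MAP = 0.706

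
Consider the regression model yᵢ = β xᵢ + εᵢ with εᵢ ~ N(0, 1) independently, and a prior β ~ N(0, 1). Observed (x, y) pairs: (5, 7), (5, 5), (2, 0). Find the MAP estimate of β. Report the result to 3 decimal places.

log p(β | y) = −Σ(yᵢ − βxᵢ)²/(2·1) − β²/(2·1) + const.
Setting the derivative to zero: Σxᵢ(yᵢ − βxᵢ)/1 − β/1 = 0, so β = Σxᵢyᵢ / (Σxᵢ² + σ²/τ²).
Σxᵢyᵢ = 5·7 + 5·5 + 2·0 = 60; Σxᵢ² = 54; σ²/τ² = 1.
β̂_MAP = 60 / (54 + 1) = 60/55 ≈ 1.091.

β̂_MAP = 1.091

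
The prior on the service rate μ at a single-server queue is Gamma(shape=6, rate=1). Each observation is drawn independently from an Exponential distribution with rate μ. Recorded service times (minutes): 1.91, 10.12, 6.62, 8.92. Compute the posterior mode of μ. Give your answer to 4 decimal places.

μ̂_MAP = 0.3150

The Exponential(rate=μ) likelihood is ∝ μ^n e^(−μΣtᵢ). Here n = 4 and Σtᵢ = 1.91 + 10.12 + 6.62 + 8.92 = 27.57.
Posterior ∝ μ^5e^(−1μ) · μ^4e^(−27.57μ) = μ^9e^(−28.57μ), i.e. Gamma(10, 28.57).
Mode = (a−1)/b = 9/28.57 ≈ 0.3150.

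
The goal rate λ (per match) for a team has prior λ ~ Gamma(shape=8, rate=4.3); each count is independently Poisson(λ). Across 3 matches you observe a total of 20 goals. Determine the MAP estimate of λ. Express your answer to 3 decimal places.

Σxᵢ = 20, n = 3.
Posterior ∝ λ^7e^(−4.3λ) · λ^20e^(−3λ) = λ^27e^(−7.3λ), i.e. Gamma(shape=28, rate=7.3).
The mode of a Gamma(a, b) with a ≥ 1 (shape–rate) is (a−1)/b = 27/7.3 ≈ 3.699.

λ̂_MAP = 3.699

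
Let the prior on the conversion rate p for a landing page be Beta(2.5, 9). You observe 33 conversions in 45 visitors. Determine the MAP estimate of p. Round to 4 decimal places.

p̂_MAP = 0.6330

Prior: Beta(2.5, 9).
Data: 33 successes in 45 trials. The binomial likelihood contributes p^33(1−p)^12, so the posterior is Beta(2.5+33, 9+12) = Beta(35.5, 21).
For Beta(a, b) with a, b > 1 the mode is (a−1)/(a+b−2) = 34.5/54.5 ≈ 0.6330.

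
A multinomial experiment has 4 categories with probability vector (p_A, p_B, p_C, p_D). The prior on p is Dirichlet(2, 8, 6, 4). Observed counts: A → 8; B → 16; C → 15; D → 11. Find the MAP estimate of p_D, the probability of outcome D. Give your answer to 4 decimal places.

The posterior is Dirichlet(αᵢ + nᵢ) = Dirichlet(10, 24, 21, 15).
For a Dirichlet(a₁,…,a_K) with all aᵢ > 1, the mode has j-th component (aⱼ − 1)/(Σaᵢ − K).
Here Σaᵢ = 70 and K = 4, so p_D = (15 − 1)/(70 − 4) = 14/66 ≈ 0.2121.

MAP estimate of p_D = 0.2121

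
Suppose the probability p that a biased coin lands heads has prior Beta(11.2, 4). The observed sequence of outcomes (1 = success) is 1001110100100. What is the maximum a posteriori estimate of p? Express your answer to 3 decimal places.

Prior: Beta(11.2, 4).
Data: 6 successes in 13 trials (from the sequence). The binomial likelihood contributes p^6(1−p)^7, so the posterior is Beta(11.2+6, 4+7) = Beta(17.2, 11).
For Beta(a, b) with a, b > 1 the mode is (a−1)/(a+b−2) = 16.2/26.2 ≈ 0.618.

p̂_MAP = 0.618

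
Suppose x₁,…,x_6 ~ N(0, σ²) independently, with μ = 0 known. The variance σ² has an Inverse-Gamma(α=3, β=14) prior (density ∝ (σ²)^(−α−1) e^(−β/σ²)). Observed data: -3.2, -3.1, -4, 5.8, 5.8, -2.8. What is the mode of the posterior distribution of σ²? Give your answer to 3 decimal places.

Sum of squared deviations about the known mean: SS = (-3.2−0)² + (-3.1−0)² + (-4−0)² + (5.8−0)² + (5.8−0)² + (-2.8−0)² = 110.97.
The Normal likelihood contributes (σ²)^(−n/2) exp(−SS/(2σ²)), so the posterior is Inverse-Gamma(α + n/2, β + SS/2) = Inverse-Gamma(6, 69.485).
The mode of Inverse-Gamma(a, b) is b/(a+1) = 69.485/7 ≈ 9.926.

σ̂²_MAP = 9.926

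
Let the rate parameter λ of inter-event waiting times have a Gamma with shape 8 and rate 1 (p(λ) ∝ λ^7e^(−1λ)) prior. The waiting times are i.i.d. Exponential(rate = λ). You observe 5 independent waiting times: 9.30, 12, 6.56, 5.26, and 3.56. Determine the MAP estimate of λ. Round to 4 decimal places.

λ̂_MAP = 0.3185

The Exponential(rate=λ) likelihood is ∝ λ^n e^(−λΣtᵢ). Here n = 5 and Σtᵢ = 9.30 + 12 + 6.56 + 5.26 + 3.56 = 36.68.
Posterior ∝ λ^7e^(−1λ) · λ^5e^(−36.68λ) = λ^12e^(−37.68λ), i.e. Gamma(13, 37.68).
Mode = (a−1)/b = 12/37.68 ≈ 0.3185.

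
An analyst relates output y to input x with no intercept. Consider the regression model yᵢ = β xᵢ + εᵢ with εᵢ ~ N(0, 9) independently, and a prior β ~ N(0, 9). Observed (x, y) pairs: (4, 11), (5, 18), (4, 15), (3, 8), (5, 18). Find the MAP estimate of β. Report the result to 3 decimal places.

log p(β | y) = −Σ(yᵢ − βxᵢ)²/(2·9) − β²/(2·9) + const.
Setting the derivative to zero: Σxᵢ(yᵢ − βxᵢ)/9 − β/9 = 0, so β = Σxᵢyᵢ / (Σxᵢ² + σ²/τ²).
Σxᵢyᵢ = 4·11 + 5·18 + 4·15 + 3·8 + 5·18 = 308; Σxᵢ² = 91; σ²/τ² = 1.
β̂_MAP = 308 / (91 + 1) = 308/92 ≈ 3.348.

β̂_MAP = 3.348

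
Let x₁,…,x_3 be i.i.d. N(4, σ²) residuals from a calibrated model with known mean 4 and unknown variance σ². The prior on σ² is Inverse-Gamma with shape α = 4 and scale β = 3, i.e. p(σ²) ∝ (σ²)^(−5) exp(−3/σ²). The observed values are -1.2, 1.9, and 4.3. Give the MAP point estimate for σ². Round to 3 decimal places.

σ̂²_MAP = 2.888

Sum of squared deviations about the known mean: SS = (-1.2−4)² + (1.9−4)² + (4.3−4)² = 31.54.
The Normal likelihood contributes (σ²)^(−n/2) exp(−SS/(2σ²)), so the posterior is Inverse-Gamma(α + n/2, β + SS/2) = Inverse-Gamma(5.5, 18.77).
The mode of Inverse-Gamma(a, b) is b/(a+1) = 18.77/6.5 ≈ 2.888.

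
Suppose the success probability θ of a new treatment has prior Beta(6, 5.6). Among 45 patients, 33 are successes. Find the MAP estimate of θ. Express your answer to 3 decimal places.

θ̂_MAP = 0.696

Prior: Beta(6, 5.6).
Data: 33 successes in 45 trials. The binomial likelihood contributes θ^33(1−θ)^12, so the posterior is Beta(6+33, 5.6+12) = Beta(39, 17.6).
For Beta(a, b) with a, b > 1 the mode is (a−1)/(a+b−2) = 38/54.6 ≈ 0.696.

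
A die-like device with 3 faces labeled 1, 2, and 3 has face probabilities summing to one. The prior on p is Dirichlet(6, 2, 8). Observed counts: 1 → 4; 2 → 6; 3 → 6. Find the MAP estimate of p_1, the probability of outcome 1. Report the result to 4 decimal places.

MAP estimate: 0.3103

The posterior is Dirichlet(αᵢ + nᵢ) = Dirichlet(10, 8, 14).
For a Dirichlet(a₁,…,a_K) with all aᵢ > 1, the mode has j-th component (aⱼ − 1)/(Σaᵢ − K).
Here Σaᵢ = 32 and K = 3, so p_1 = (10 − 1)/(32 − 3) = 9/29 ≈ 0.3103.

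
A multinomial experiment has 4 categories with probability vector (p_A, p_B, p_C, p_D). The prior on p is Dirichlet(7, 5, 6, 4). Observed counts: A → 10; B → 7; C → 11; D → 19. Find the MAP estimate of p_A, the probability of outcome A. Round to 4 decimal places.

MAP estimate of p_A = 0.2462

The posterior is Dirichlet(αᵢ + nᵢ) = Dirichlet(17, 12, 17, 23).
For a Dirichlet(a₁,…,a_K) with all aᵢ > 1, the mode has j-th component (aⱼ − 1)/(Σaᵢ − K).
Here Σaᵢ = 69 and K = 4, so p_A = (17 − 1)/(69 − 4) = 16/65 ≈ 0.2462.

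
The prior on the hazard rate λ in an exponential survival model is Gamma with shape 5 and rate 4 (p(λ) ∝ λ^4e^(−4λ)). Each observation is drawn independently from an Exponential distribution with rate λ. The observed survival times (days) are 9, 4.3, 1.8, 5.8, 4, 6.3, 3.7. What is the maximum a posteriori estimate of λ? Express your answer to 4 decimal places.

λ̂_MAP = 0.2828

The Exponential(rate=λ) likelihood is ∝ λ^n e^(−λΣtᵢ). Here n = 7 and Σtᵢ = 9 + 4.3 + 1.8 + 5.8 + 4 + 6.3 + 3.7 = 34.9.
Posterior ∝ λ^4e^(−4λ) · λ^7e^(−34.9λ) = λ^11e^(−38.9λ), i.e. Gamma(12, 38.9).
Mode = (a−1)/b = 11/38.9 ≈ 0.2828.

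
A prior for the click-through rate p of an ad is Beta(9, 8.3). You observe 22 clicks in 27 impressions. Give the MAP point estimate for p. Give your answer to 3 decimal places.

Prior: Beta(9, 8.3).
Data: 22 successes in 27 trials. The binomial likelihood contributes p^22(1−p)^5, so the posterior is Beta(9+22, 8.3+5) = Beta(31, 13.3).
For Beta(a, b) with a, b > 1 the mode is (a−1)/(a+b−2) = 30/42.3 ≈ 0.709.

p̂_MAP = 0.709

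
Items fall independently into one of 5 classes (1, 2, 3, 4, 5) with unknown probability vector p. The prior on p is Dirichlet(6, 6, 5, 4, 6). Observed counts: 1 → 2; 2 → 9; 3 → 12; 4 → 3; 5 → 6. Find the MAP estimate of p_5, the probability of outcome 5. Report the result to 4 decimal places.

MAP estimate: 0.2037

The posterior is Dirichlet(αᵢ + nᵢ) = Dirichlet(8, 15, 17, 7, 12).
For a Dirichlet(a₁,…,a_K) with all aᵢ > 1, the mode has j-th component (aⱼ − 1)/(Σaᵢ − K).
Here Σaᵢ = 59 and K = 5, so p_5 = (12 − 1)/(59 − 5) = 11/54 ≈ 0.2037.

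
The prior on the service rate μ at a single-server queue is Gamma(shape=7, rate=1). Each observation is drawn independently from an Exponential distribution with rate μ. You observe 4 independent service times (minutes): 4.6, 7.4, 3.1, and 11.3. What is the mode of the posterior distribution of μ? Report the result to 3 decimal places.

The Exponential(rate=μ) likelihood is ∝ μ^n e^(−μΣtᵢ). Here n = 4 and Σtᵢ = 4.6 + 7.4 + 3.1 + 11.3 = 26.4.
Posterior ∝ μ^6e^(−1μ) · μ^4e^(−26.4μ) = μ^10e^(−27.4μ), i.e. Gamma(11, 27.4).
Mode = (a−1)/b = 10/27.4 ≈ 0.365.

μ̂_MAP = 0.365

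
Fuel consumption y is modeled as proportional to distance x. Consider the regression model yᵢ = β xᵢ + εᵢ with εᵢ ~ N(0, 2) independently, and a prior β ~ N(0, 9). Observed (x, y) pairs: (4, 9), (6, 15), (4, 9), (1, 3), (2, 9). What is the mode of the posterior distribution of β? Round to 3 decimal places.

β̂_MAP = 2.499

log p(β | y) = −Σ(yᵢ − βxᵢ)²/(2·2) − β²/(2·9) + const.
Setting the derivative to zero: Σxᵢ(yᵢ − βxᵢ)/2 − β/9 = 0, so β = Σxᵢyᵢ / (Σxᵢ² + σ²/τ²).
Σxᵢyᵢ = 4·9 + 6·15 + 4·9 + 1·3 + 2·9 = 183; Σxᵢ² = 73; σ²/τ² = 2/9.
β̂_MAP = 183 / (73 + 2/9) = 183/(659/9) = 1647/659 ≈ 2.499.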